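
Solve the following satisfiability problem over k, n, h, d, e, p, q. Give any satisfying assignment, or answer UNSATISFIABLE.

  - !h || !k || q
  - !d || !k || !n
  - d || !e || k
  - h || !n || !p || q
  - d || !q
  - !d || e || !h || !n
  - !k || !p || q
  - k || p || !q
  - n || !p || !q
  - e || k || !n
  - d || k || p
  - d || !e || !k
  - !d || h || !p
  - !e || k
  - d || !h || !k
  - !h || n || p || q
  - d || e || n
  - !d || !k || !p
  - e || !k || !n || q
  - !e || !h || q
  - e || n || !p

Set k = True.
Set n = False.
Set h = False.
Try d = False:
  (d || !q) forces q = False.
  (!k || !p || q) forces p = False.
  (d || !e || !k) forces e = False.
  clause (d || e || n) is falsified — backtrack.
So d = True.
  then (!d || h || !p) forces p = False.
Set e = False.
Set q = False.
All clauses satisfied.

k: True, n: False, h: False, d: True, e: False, p: False, q: False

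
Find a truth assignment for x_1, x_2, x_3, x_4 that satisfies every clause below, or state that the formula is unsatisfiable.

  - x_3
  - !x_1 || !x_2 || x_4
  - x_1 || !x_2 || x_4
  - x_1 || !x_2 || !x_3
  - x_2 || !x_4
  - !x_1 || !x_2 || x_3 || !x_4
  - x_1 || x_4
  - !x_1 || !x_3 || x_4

Unit clause (x_3) forces x_3 = True.
Try x_1 = False:
  (x_1 || !x_2 || !x_3) forces x_2 = False.
  (x_2 || !x_4) forces x_4 = False.
  clause (x_1 || x_4) is falsified — backtrack.
So x_1 = True.
  then (!x_1 || !x_3 || x_4) forces x_4 = True.
  then (x_2 || !x_4) forces x_2 = True.
Check each clause:
  (x_3): x_3 holds.
  (!x_1 || !x_2 || x_4): x_4 holds.
  (x_1 || !x_2 || x_4): x_1 holds.
  (x_1 || !x_2 || !x_3): x_1 holds.
  (x_2 || !x_4): x_2 holds.
  (!x_1 || !x_2 || x_3 || !x_4): x_3 holds.
  (x_1 || x_4): x_1 holds.
  (!x_1 || !x_3 || x_4): x_4 holds.
All clauses satisfied.

x_1=T, x_2=T, x_3=T, x_4=T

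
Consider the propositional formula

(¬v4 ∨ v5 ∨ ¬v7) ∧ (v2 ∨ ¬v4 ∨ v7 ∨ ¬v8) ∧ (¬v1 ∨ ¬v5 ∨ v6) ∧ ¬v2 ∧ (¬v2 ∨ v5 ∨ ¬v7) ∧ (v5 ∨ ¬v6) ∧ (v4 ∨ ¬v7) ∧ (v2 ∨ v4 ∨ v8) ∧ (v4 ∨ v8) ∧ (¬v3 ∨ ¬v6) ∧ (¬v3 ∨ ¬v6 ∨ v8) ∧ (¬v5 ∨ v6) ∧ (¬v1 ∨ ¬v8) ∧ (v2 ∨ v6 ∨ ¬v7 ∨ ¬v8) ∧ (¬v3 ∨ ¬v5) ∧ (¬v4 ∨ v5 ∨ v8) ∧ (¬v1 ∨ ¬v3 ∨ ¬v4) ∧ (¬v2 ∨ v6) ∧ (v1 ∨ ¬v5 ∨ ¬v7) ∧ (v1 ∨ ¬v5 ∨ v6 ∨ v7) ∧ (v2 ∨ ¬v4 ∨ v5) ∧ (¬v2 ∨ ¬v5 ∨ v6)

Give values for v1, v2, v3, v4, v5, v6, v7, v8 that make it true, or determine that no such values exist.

v1 = True, v2 = False, v3 = False, v4 = True, v5 = True, v6 = True, v7 = True, v8 = False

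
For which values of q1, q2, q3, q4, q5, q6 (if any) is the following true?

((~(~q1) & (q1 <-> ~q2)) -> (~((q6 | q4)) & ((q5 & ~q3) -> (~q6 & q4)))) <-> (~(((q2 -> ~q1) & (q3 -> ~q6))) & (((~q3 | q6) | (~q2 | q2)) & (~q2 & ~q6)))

q1 = True, q2 = False, q3 = False, q4 = False, q5 = True, q6 = False

  ((~(~q1) & (q1 <-> ~q2)) -> (~((q6 | q4)) & ((q5 & ~q3) -> (~q6 & q4)))) <-> (~(((q2 -> ~q1) & (q3 -> ~q6))) & (((~q3 | q6) | (~q2 | q2)) & (~q2 & ~q6))) = True
    (~(~q1) & (q1 <-> ~q2)) -> (~((q6 | q4)) & ((q5 & ~q3) -> (~q6 & q4))) = False
      ~(~q1) & (q1 <-> ~q2) = True
        ~(~q1) = True
          ~q1 = False
        q1 <-> ~q2 = True
          ~q2 = True
      ~((q6 | q4)) & ((q5 & ~q3) -> (~q6 & q4)) = False
        ~((q6 | q4)) = True
          q6 | q4 = False
        (q5 & ~q3) -> (~q6 & q4) = False
          q5 & ~q3 = True
            ~q3 = True
          ~q6 & q4 = False
            ~q6 = True
    ~(((q2 -> ~q1) & (q3 -> ~q6))) & (((~q3 | q6) | (~q2 | q2)) & (~q2 & ~q6)) = False
      ~(((q2 -> ~q1) & (q3 -> ~q6))) = False
        (q2 -> ~q1) & (q3 -> ~q6) = True
          q2 -> ~q1 = True
            ~q1 = False
          q3 -> ~q6 = True
            ~q6 = True
      ((~q3 | q6) | (~q2 | q2)) & (~q2 & ~q6) = True
        (~q3 | q6) | (~q2 | q2) = True
          ~q3 | q6 = True
            ~q3 = True
          ~q2 | q2 = True
            ~q2 = True
        ~q2 & ~q6 = True
          ~q2 = True
          ~q6 = True
The formula evaluates to True.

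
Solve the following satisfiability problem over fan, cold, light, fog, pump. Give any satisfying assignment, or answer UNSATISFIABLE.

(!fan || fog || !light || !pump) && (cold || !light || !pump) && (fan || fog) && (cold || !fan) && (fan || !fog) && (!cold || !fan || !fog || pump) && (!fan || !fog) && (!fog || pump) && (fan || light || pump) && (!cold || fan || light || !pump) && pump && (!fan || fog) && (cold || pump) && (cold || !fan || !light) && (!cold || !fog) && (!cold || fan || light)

Case fog = True:
  (fan || !fog) forces fan = True.
  Clause (!fan || !fog) is falsified — contradiction.
Case fog = False:
  (fan || fog) forces fan = True.
  Clause (!fan || fog) is falsified — contradiction.
Both cases fail, so the formula is unsatisfiable.

UNSATISFIABLE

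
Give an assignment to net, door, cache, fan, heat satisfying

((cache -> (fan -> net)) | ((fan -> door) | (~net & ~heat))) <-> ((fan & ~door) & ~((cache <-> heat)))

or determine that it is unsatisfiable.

net = True, door = False, cache = False, fan = True, heat = True

  ((cache -> (fan -> net)) | ((fan -> door) | (~net & ~heat))) <-> ((fan & ~door) & ~((cache <-> heat))) = True
    (cache -> (fan -> net)) | ((fan -> door) | (~net & ~heat)) = True
      cache -> (fan -> net) = True
        fan -> net = True
      (fan -> door) | (~net & ~heat) = False
        fan -> door = False
        ~net & ~heat = False
          ~net = False
          ~heat = False
    (fan & ~door) & ~((cache <-> heat)) = True
      fan & ~door = True
        ~door = True
      ~((cache <-> heat)) = True
        cache <-> heat = False
The formula evaluates to True.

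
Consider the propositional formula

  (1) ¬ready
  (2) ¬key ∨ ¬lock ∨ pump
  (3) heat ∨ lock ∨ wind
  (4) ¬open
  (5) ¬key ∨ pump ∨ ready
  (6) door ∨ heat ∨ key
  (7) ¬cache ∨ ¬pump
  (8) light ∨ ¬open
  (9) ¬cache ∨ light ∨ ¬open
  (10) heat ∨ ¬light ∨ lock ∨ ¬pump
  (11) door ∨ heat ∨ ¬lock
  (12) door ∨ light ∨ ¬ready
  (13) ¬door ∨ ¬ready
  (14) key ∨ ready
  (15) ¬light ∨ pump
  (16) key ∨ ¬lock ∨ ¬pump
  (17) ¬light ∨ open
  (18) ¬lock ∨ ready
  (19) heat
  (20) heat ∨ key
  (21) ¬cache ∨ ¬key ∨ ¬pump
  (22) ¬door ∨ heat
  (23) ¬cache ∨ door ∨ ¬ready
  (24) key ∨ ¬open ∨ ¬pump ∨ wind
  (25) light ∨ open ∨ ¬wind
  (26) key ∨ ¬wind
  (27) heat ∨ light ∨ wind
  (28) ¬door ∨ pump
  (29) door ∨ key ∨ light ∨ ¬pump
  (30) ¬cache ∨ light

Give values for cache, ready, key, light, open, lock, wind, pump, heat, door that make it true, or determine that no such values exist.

Unit clause (¬ready) forces ready = False.
Unit clause (¬open) forces open = False.
In (key ∨ ready) only key is left, so key = True.
In (¬light ∨ open) only ¬light is left, so light = False.
In (¬lock ∨ ready) only ¬lock is left, so lock = False.
Unit clause (heat) forces heat = True.
In (light ∨ open ∨ ¬wind) only ¬wind is left, so wind = False.
In (¬cache ∨ light) only ¬cache is left, so cache = False.
In (¬key ∨ pump ∨ ready) only pump is left, so pump = True.
Set door = False.
All clauses satisfied.

cache = False, ready = False, key = True, light = False, open = False, lock = False, wind = False, pump = True, heat = True, door = False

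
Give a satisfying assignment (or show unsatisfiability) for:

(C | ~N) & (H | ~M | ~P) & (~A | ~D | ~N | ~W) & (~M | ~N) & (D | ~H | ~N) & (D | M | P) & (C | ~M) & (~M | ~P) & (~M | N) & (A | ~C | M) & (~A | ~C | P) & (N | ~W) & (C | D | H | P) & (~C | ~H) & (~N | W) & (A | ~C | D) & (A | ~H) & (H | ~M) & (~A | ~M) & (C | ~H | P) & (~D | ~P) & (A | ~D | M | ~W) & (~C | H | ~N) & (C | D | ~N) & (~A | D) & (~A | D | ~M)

A = True; M = False; H = False; N = False; D = True; C = False; P = False; W = False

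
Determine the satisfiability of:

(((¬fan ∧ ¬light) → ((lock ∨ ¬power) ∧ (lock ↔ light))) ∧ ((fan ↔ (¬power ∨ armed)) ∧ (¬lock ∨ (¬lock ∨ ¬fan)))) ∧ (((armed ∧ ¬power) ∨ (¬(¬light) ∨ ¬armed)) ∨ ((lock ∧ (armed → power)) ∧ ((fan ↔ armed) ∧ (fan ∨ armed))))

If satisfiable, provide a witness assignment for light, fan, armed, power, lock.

light = True, fan = True, armed = True, power = True, lock = False

  ((¬fan ∧ ¬light) → ((lock ∨ ¬power) ∧ (lock ↔ light))) ∧ ((fan ↔ (¬power ∨ armed)) ∧ (¬lock ∨ (¬lock ∨ ¬fan))) = True
    (¬fan ∧ ¬light) → ((lock ∨ ¬power) ∧ (lock ↔ light)) = True
      ¬fan ∧ ¬light = False
        ¬fan = False
        ¬light = False
      (lock ∨ ¬power) ∧ (lock ↔ light) = False
        lock ∨ ¬power = False
          ¬power = False
        lock ↔ light = False
    (fan ↔ (¬power ∨ armed)) ∧ (¬lock ∨ (¬lock ∨ ¬fan)) = True
      fan ↔ (¬power ∨ armed) = True
        ¬power ∨ armed = True
          ¬power = False
      ¬lock ∨ (¬lock ∨ ¬fan) = True
        ¬lock = True
        ¬lock ∨ ¬fan = True
          ¬lock = True
          ¬fan = False
  ((armed ∧ ¬power) ∨ (¬(¬light) ∨ ¬armed)) ∨ ((lock ∧ (armed → power)) ∧ ((fan ↔ armed) ∧ (fan ∨ armed))) = True
    (armed ∧ ¬power) ∨ (¬(¬light) ∨ ¬armed) = True
      armed ∧ ¬power = False
        ¬power = False
      ¬(¬light) ∨ ¬armed = True
        ¬(¬light) = True
          ¬light = False
        ¬armed = False
    (lock ∧ (armed → power)) ∧ ((fan ↔ armed) ∧ (fan ∨ armed)) = False
      lock ∧ (armed → power) = False
        armed → power = True
      (fan ↔ armed) ∧ (fan ∨ armed) = True
        fan ↔ armed = True
        fan ∨ armed = True
Both conjuncts True, so the formula holds.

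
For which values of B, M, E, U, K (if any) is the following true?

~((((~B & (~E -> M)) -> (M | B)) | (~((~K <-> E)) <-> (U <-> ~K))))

B = False, M = False, E = True, U = True, K = False

  ~((((~B & (~E -> M)) -> (M | B)) | (~((~K <-> E)) <-> (U <-> ~K)))) = True
    ((~B & (~E -> M)) -> (M | B)) | (~((~K <-> E)) <-> (U <-> ~K)) = False
      (~B & (~E -> M)) -> (M | B) = False
        ~B & (~E -> M) = True
          ~B = True
          ~E -> M = True
            ~E = False
        M | B = False
      ~((~K <-> E)) <-> (U <-> ~K) = False
        ~((~K <-> E)) = False
          ~K <-> E = True
            ~K = True
        U <-> ~K = True
          ~K = True
The formula evaluates to True.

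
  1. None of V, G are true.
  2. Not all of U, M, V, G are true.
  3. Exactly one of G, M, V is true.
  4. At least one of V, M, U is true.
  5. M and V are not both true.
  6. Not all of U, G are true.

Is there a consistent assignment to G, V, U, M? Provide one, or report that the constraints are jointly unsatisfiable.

G: False, V: False, U: True, M: True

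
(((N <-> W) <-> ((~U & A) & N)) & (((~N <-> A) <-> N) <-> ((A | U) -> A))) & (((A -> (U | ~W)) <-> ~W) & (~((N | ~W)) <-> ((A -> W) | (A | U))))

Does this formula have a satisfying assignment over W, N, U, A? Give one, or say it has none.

No satisfying assignment exists.

Case A = True: the formula simplifies to (((N <-> W) <-> (~U & N)) & (~N <-> N)) & (((U | ~W) <-> ~W) & ~((N | ~W))).
  N = True: the conjunct ~N <-> N becomes ~True <-> True = False.
  N = False: the conjunct ~N <-> N becomes ~False <-> False = False.
Case A = False: the formula simplifies to (~((N <-> W)) & ((N <-> N) <-> ~U)) & (~W & ~((N | ~W))).
  W = True: the conjunct ~W is False.
  W = False: the conjunct ~((N | ~W)) becomes ~((N | True)) = False.
Both cases fail — unsatisfiable.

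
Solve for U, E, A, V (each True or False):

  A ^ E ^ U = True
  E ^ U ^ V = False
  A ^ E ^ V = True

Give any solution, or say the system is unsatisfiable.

U = True, E = False, A = False, V = True

A ^ E ^ U = F ^ F ^ T = True ✓
E ^ U ^ V = F ^ T ^ T = False ✓
A ^ E ^ V = F ^ F ^ T = True ✓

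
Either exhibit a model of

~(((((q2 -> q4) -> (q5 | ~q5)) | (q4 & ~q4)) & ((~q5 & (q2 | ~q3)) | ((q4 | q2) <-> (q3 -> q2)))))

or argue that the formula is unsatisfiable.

q2: False, q3: False, q4: False, q5: True

  ~(((((q2 -> q4) -> (q5 | ~q5)) | (q4 & ~q4)) & ((~q5 & (q2 | ~q3)) | ((q4 | q2) <-> (q3 -> q2))))) = True
    (((q2 -> q4) -> (q5 | ~q5)) | (q4 & ~q4)) & ((~q5 & (q2 | ~q3)) | ((q4 | q2) <-> (q3 -> q2))) = False
      ((q2 -> q4) -> (q5 | ~q5)) | (q4 & ~q4) = True
        (q2 -> q4) -> (q5 | ~q5) = True
          q2 -> q4 = True
          q5 | ~q5 = True
            ~q5 = False
        q4 & ~q4 = False
          ~q4 = True
      (~q5 & (q2 | ~q3)) | ((q4 | q2) <-> (q3 -> q2)) = False
        ~q5 & (q2 | ~q3) = False
          ~q5 = False
          q2 | ~q3 = True
            ~q3 = True
        (q4 | q2) <-> (q3 -> q2) = False
          q4 | q2 = False
          q3 -> q2 = True
The formula evaluates to True.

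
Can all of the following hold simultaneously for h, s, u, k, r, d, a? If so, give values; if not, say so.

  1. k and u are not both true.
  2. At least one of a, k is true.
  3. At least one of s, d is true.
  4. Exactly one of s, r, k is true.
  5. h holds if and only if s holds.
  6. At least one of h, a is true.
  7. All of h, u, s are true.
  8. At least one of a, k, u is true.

h = True; s = True; u = True; k = False; r = False; d = False; a = True

  (1) k=F, u=T — not both ✓
  (2) {a, k}: 1 true — at least one ✓
  (3) {s, d}: 1 true — at least one ✓
  (4) {s, r, k}: 1 true — exactly one ✓
  (5) h=T, s=T — same ✓
  (6) {h, a}: 2 true — at least one ✓
  (7) {h, u, s}: all 3 true ✓
  (8) {a, k, u}: 2 true — at least one ✓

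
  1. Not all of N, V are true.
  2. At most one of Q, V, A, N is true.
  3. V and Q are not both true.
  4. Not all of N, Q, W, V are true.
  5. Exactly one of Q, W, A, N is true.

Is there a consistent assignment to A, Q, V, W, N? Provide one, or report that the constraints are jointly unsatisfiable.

A = False; Q = False; V = False; W = False; N = True

  (1) {N, V}: 1/2 true — not all ✓
  (2) {Q, V, A, N}: 1 true — at most one ✓
  (3) V=F, Q=F — not both ✓
  (4) {N, Q, W, V}: 1/4 true — not all ✓
  (5) {Q, W, A, N}: 1 true — exactly one ✓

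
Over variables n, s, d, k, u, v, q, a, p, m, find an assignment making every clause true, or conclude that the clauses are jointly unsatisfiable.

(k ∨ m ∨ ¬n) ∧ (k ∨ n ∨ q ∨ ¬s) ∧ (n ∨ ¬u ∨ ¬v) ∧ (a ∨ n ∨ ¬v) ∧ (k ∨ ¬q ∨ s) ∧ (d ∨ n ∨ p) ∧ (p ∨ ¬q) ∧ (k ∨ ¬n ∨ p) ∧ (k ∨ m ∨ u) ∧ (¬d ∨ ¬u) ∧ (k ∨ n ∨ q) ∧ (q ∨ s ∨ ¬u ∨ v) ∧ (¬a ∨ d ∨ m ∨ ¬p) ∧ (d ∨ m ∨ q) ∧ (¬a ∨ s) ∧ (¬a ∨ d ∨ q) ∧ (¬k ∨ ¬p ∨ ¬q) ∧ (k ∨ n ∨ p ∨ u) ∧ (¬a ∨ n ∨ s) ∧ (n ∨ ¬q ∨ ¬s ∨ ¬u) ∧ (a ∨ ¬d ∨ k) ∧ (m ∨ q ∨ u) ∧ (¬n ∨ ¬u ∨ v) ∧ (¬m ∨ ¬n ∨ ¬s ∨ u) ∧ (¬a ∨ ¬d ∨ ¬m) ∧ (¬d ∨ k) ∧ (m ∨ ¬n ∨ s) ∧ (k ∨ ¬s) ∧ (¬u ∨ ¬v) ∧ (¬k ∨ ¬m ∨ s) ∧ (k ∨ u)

n = False; s = True; d = False; k = True; u = True; v = False; q = False; a = False; p = True; m = True

Set n = False.
Set s = True.
  then (k ∨ ¬s) forces k = True.
Set d = False.
  then (d ∨ n ∨ p) forces p = True.
  then (¬k ∨ ¬p ∨ ¬q) forces q = False.
  then (d ∨ m ∨ q) forces m = True.
  then (¬a ∨ d ∨ q) forces a = False.
  then (a ∨ n ∨ ¬v) forces v = False.
Set u = True.
All clauses satisfied.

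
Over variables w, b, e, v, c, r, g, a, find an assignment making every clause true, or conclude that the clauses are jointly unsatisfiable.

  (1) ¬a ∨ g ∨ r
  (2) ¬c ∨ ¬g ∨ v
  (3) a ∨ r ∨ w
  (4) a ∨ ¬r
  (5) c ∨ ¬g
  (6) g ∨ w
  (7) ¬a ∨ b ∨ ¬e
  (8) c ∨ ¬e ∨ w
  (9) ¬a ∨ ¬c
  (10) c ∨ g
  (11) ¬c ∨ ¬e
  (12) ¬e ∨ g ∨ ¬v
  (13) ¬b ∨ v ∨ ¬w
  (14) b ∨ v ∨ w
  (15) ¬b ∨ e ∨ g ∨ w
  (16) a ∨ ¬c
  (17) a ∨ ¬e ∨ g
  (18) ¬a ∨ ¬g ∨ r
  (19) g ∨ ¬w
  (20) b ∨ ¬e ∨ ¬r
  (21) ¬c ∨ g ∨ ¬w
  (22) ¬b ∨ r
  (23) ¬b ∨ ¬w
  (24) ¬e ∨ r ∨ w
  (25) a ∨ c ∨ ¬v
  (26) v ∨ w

Case c = True:
  (¬a ∨ ¬c) forces a = False.
  Clause (a ∨ ¬c) is falsified — contradiction.
Case c = False:
  (c ∨ ¬g) forces g = False.
  Clause (c ∨ g) is falsified — contradiction.
Both cases fail, so the formula is unsatisfiable.

UNSATISFIABLE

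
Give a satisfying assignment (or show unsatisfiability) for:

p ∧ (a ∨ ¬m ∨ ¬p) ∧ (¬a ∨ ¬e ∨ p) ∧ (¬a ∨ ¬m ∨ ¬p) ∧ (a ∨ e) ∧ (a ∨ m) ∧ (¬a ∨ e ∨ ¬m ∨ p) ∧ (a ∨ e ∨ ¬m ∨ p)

Unit clause (p) forces p = True.
Try m = True:
  (a ∨ ¬m ∨ ¬p) forces a = True.
  clause (¬a ∨ ¬m ∨ ¬p) is falsified — backtrack.
So m = False.
  then (a ∨ m) forces a = True.
Set e = False.
All clauses satisfied.

m=F, a=T, p=T, e=F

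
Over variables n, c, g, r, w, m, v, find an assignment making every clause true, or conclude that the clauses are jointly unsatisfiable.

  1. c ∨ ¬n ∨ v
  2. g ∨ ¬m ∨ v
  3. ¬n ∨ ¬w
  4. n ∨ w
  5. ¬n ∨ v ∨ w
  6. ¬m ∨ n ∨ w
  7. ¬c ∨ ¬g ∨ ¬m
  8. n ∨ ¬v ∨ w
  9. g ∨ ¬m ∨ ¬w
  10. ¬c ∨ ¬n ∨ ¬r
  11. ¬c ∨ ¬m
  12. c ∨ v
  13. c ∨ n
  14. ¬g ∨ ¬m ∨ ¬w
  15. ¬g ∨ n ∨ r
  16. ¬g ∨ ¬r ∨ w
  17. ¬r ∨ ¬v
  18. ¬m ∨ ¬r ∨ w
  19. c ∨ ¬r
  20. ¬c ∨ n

n = True, c = False, g = True, r = False, w = False, m = False, v = True

Try n = False:
  (n ∨ w) forces w = True.
  (c ∨ n) forces c = True.
  clause (¬c ∨ n) is falsified — backtrack.
So n = True.
  then (¬n ∨ ¬w) forces w = False.
  then (¬n ∨ v ∨ w) forces v = True.
  then (¬r ∨ ¬v) forces r = False.
Set c = False.
Set g = True.
Set m = False.
All clauses satisfied.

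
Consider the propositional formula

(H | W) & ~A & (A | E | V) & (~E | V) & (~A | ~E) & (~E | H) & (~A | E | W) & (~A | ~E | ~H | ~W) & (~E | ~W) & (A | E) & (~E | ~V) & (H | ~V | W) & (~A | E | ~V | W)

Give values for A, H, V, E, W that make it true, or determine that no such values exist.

No satisfying assignment exists.

Case A = True:
  Clause (~A) is falsified — contradiction.
Case A = False:
  (A | E) forces E = True.
  (~E | V) forces V = True.
  Clause (~E | ~V) is falsified — contradiction.
Both cases fail, so the formula is unsatisfiable.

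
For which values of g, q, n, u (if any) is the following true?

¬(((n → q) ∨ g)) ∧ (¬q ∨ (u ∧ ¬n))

g=F, q=F, n=T, u=F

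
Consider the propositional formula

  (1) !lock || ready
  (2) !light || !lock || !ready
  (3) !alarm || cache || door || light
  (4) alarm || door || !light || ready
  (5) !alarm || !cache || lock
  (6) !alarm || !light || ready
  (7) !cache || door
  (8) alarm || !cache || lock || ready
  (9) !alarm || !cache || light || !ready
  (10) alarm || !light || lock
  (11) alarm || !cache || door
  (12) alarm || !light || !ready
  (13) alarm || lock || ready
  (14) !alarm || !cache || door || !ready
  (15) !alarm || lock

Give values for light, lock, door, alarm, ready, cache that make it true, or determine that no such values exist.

Set light = False.
Set lock = True.
  then (!lock || ready) forces ready = True.
Set door = True.
Set alarm = False.
Set cache = False.
All clauses satisfied.

light = False, lock = True, door = True, alarm = False, ready = True, cache = False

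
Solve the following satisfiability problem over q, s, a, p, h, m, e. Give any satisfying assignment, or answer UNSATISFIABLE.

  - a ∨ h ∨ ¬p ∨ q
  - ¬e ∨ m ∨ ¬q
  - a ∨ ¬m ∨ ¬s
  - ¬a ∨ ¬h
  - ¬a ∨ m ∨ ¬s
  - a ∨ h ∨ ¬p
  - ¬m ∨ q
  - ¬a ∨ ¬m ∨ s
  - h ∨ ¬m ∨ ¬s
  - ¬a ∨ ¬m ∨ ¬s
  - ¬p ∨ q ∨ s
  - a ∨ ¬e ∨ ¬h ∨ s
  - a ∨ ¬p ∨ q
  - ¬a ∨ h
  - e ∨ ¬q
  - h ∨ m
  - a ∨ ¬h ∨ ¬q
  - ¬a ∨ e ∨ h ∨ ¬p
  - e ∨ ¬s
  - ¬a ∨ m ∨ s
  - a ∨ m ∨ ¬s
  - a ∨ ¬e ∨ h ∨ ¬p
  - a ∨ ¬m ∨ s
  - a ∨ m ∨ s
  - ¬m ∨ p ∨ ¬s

Unsatisfiable — no assignment works.

Case h = True:
  (¬a ∨ ¬h) forces a = False.
  (a ∨ ¬h ∨ ¬q) forces q = False.
  (¬m ∨ q) forces m = False.
  (a ∨ ¬p ∨ q) forces p = False.
  (a ∨ m ∨ ¬s) forces s = False.
  Clause (a ∨ m ∨ s) is falsified — contradiction.
Case h = False:
  (¬a ∨ h) forces a = False.
  (a ∨ h ∨ ¬p) forces p = False.
  (h ∨ m) forces m = True.
  (a ∨ ¬m ∨ ¬s) forces s = False.
  Clause (a ∨ ¬m ∨ s) is falsified — contradiction.
Both cases fail, so the formula is unsatisfiable.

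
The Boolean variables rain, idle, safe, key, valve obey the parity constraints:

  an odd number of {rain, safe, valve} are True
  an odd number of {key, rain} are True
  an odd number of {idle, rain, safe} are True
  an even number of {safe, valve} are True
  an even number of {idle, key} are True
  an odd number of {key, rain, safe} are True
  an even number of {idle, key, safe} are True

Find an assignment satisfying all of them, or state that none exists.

rain: True, idle: False, safe: False, key: False, valve: False

{rain, safe, valve}: 1 true → odd ✓
{key, rain}: 1 true → odd ✓
{idle, rain, safe}: 1 true → odd ✓
{safe, valve}: 0 true → even ✓
{idle, key}: 0 true → even ✓
{key, rain, safe}: 1 true → odd ✓
{idle, key, safe}: 0 true → even ✓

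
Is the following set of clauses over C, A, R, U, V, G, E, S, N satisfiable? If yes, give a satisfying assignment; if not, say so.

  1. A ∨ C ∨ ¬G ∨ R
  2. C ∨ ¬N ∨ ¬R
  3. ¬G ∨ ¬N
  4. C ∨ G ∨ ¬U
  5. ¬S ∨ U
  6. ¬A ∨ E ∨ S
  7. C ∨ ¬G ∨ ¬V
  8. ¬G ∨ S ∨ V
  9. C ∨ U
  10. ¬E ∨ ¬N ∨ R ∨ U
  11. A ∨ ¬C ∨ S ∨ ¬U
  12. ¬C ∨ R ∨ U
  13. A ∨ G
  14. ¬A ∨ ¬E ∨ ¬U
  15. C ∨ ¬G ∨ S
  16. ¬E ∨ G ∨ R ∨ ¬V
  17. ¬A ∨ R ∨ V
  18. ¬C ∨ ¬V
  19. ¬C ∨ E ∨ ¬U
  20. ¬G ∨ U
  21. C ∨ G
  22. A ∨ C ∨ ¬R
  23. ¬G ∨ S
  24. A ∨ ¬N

Set C = True.
  then (¬C ∨ ¬V) forces V = False.
Set A = False.
  then (A ∨ G) forces G = True.
  then (¬G ∨ U) forces U = True.
  then (¬G ∨ S) forces S = True.
  then (A ∨ ¬N) forces N = False.
  then (¬C ∨ E ∨ ¬U) forces E = True.
Set R = True.
All clauses satisfied.

C: True, A: False, R: True, U: True, V: False, G: True, E: True, S: True, N: False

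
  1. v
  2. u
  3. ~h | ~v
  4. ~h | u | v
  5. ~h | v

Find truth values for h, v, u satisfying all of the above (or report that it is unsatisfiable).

h=F, v=T, u=T

Unit clause (v) forces v = True.
Unit clause (u) forces u = True.
In (~h | ~v) only ~h is left, so h = False.
Check each clause:
  (v): v holds.
  (u): u holds.
  (~h | ~v): ~h holds.
  (~h | u | v): ~h holds.
  (~h | v): ~h holds.
All clauses satisfied.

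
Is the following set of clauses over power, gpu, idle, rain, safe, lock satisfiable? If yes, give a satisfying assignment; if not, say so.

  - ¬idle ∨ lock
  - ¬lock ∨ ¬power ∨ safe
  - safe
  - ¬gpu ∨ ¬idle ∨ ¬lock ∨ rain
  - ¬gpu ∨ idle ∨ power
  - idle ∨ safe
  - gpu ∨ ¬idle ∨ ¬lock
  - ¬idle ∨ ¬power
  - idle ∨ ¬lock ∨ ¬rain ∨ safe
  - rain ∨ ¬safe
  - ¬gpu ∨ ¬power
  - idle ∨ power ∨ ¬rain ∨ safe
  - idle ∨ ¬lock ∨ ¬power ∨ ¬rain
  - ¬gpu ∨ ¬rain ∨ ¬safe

Unit clause (safe) forces safe = True.
In (rain ∨ ¬safe) only rain is left, so rain = True.
In (¬gpu ∨ ¬rain ∨ ¬safe) only ¬gpu is left, so gpu = False.
Set power = True.
  then (¬idle ∨ ¬power) forces idle = False.
  then (idle ∨ ¬lock ∨ ¬power ∨ ¬rain) forces lock = False.
All clauses satisfied.

power = True, gpu = False, idle = False, rain = True, safe = True, lock = False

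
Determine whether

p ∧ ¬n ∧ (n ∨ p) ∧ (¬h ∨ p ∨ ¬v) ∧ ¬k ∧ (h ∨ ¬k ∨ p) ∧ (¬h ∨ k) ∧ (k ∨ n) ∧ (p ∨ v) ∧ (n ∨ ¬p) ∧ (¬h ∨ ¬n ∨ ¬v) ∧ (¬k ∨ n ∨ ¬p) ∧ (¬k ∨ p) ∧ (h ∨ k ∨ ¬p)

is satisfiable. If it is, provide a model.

Unsatisfiable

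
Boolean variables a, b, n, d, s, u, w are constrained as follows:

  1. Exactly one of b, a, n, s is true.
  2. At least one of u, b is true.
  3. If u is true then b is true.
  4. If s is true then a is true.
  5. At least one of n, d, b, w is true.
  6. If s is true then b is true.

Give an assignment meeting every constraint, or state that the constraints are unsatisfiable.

a=F, b=T, n=F, d=T, s=F, u=T, w=T

  (1) {b, a, n, s}: 1 true — exactly one ✓
  (2) {u, b}: 2 true — at least one ✓
  (3) u=T ⇒ b: T ✓
  (4) s=F ⇒ a: vacuous ✓
  (5) {n, d, b, w}: 3 true — at least one ✓
  (6) s=F ⇒ b: vacuous ✓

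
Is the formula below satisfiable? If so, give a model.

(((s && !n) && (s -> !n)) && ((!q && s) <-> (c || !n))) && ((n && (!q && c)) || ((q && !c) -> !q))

c=T; n=F; q=F; s=T

  ((s && !n) && (s -> !n)) && ((!q && s) <-> (c || !n)) = True
    (s && !n) && (s -> !n) = True
      s && !n = True
        !n = True
      s -> !n = True
        !n = True
    (!q && s) <-> (c || !n) = True
      !q && s = True
        !q = True
      c || !n = True
        !n = True
  (n && (!q && c)) || ((q && !c) -> !q) = True
    n && (!q && c) = False
      !q && c = True
        !q = True
    (q && !c) -> !q = True
      q && !c = False
        !c = False
      !q = True
Both conjuncts True, so the formula holds.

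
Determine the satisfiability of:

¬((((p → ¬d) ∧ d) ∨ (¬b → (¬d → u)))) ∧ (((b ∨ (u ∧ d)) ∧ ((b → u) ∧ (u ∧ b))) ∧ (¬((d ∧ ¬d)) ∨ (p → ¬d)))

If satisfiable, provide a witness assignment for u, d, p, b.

Case u = True: the conjunct ¬((((p → ¬d) ∧ d) ∨ (¬b → (¬d → u)))) becomes ¬((((p → ¬d) ∧ d) ∨ True)) = False.
Case u = False: the conjunct u is False.
Both cases fail — unsatisfiable.

Unsatisfiable — no assignment works.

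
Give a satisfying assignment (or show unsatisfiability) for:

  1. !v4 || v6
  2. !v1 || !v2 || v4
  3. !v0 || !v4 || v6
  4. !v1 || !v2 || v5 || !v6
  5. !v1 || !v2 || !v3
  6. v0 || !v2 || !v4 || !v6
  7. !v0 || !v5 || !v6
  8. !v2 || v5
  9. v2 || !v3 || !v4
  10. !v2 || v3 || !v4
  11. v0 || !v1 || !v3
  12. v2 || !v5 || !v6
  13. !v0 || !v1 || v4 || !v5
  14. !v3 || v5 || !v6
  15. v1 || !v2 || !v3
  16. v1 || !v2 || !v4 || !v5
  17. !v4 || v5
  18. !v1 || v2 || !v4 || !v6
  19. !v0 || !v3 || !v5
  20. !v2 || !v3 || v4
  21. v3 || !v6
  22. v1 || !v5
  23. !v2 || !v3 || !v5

v0=F; v1=T; v2=F; v3=F; v4=F; v5=T; v6=F

Set v0 = False.
Set v1 = True.
  then (v0 || !v1 || !v3) forces v3 = False.
  then (v3 || !v6) forces v6 = False.
  then (!v4 || v6) forces v4 = False.
  then (!v1 || !v2 || v4) forces v2 = False.
Set v5 = True.
All clauses satisfied.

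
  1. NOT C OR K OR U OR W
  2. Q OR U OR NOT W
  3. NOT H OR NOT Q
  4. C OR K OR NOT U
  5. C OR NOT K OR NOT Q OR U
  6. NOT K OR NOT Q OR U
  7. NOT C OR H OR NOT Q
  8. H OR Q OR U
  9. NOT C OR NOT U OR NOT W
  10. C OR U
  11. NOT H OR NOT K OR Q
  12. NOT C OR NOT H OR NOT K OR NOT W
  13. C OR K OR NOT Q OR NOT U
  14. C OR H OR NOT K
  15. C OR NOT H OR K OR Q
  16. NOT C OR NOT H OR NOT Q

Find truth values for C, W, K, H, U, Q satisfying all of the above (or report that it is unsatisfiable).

C = True, W = False, K = True, H = False, U = True, Q = False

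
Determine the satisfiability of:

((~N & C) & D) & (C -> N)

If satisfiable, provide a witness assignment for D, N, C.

UNSATISFIABLE

Case N = True: the conjunct ~N is False.
Case N = False: the formula simplifies to (C & D) & ~C.
  C = True: the conjunct ~C is False.
  C = False: the conjunct C is False.
Both cases fail — unsatisfiable.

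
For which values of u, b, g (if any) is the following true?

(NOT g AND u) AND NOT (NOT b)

u = True, b = True, g = False

  NOT g AND u = True
    NOT g = True
  NOT (NOT b) = True
    NOT b = False
Both conjuncts True, so the formula holds.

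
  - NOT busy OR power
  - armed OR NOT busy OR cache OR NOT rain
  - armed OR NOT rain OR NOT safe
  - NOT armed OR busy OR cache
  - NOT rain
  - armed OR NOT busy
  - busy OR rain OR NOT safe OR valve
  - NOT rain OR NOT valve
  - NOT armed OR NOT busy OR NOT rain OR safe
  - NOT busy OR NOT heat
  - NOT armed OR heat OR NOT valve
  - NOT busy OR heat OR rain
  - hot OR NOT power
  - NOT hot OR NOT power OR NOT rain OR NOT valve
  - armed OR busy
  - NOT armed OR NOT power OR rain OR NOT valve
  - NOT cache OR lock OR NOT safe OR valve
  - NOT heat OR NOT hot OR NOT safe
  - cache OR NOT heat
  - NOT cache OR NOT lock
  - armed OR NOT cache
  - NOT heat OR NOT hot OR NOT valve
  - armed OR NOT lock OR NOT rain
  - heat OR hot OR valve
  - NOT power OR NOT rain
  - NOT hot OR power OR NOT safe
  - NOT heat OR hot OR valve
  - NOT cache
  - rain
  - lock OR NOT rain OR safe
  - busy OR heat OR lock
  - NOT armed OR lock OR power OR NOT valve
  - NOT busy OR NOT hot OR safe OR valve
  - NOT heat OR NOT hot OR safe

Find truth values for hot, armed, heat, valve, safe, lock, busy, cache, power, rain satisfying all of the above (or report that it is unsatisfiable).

Case rain = True:
  Clause (NOT rain) is falsified — contradiction.
Case rain = False:
  Clause (rain) is falsified — contradiction.
Both cases fail, so the formula is unsatisfiable.

Unsatisfiable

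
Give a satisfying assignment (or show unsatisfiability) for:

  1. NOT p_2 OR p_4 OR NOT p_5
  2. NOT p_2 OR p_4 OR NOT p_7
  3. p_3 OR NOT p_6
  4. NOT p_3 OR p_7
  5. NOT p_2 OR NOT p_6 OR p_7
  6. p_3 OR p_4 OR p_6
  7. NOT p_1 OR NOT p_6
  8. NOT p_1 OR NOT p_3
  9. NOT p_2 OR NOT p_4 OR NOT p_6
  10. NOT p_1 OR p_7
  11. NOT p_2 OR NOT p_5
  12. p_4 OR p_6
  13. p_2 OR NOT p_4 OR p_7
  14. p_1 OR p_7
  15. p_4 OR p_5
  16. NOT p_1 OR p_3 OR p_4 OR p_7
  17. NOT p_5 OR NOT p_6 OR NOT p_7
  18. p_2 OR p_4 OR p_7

Set p_1 = False.
  then (p_1 OR p_7) forces p_7 = True.
Set p_2 = False.
Set p_3 = False.
  then (p_3 OR NOT p_6) forces p_6 = False.
  then (p_3 OR p_4 OR p_6) forces p_4 = True.
Set p_5 = False.
All clauses satisfied.

p_1 = False, p_2 = False, p_3 = False, p_4 = True, p_5 = False, p_6 = False, p_7 = True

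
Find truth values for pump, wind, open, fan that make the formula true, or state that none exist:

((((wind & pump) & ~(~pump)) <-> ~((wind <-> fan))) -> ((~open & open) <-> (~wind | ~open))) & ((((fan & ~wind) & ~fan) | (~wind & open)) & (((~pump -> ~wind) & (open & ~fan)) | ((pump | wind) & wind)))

Case wind = True: the conjunct ((fan & ~wind) & ~fan) | (~wind & open) becomes (False & ~fan) | (False & open) = False.
Case wind = False: the formula simplifies to (~fan -> (~open & open)) & (((fan & ~fan) | open) & (open & ~fan)).
  open = True: simplifies to fan & ~fan.
    fan = True: the conjunct ~fan is False.
    fan = False: the conjunct fan is False.
  open = False: the conjunct open is False.
Both cases fail — unsatisfiable.

No satisfying assignment exists.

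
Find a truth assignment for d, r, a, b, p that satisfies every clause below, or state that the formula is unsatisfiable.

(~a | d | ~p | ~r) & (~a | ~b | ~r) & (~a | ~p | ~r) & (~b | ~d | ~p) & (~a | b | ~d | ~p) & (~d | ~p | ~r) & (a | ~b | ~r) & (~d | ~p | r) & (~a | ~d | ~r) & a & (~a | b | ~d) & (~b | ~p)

Unit clause (a) forces a = True.
Set d = False.
Set r = True.
  then (~a | d | ~p | ~r) forces p = False.
  then (~a | ~b | ~r) forces b = False.
All clauses satisfied.

d = False; r = True; a = True; b = False; p = False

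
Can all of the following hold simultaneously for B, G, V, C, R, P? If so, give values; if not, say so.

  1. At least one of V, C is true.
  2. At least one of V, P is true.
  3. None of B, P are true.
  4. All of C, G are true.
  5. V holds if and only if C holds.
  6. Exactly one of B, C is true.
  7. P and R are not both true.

B = False, G = True, V = True, C = True, R = True, P = False

  (1) {V, C}: 2 true — at least one ✓
  (2) {V, P}: 1 true — at least one ✓
  (3) {B, P}: 0 true — none ✓
  (4) {C, G}: all 2 true ✓
  (5) V=T, C=T — same ✓
  (6) {B, C}: 1 true — exactly one ✓
  (7) P=F, R=T — not both ✓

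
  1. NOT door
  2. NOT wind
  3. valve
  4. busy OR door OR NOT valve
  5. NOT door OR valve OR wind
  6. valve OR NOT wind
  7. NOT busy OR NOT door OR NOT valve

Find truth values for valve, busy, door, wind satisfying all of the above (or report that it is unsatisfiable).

valve=T, busy=T, door=F, wind=F

Unit clause (NOT door) forces door = False.
Unit clause (NOT wind) forces wind = False.
Unit clause (valve) forces valve = True.
In (busy OR door OR NOT valve) only busy is left, so busy = True.
All clauses satisfied.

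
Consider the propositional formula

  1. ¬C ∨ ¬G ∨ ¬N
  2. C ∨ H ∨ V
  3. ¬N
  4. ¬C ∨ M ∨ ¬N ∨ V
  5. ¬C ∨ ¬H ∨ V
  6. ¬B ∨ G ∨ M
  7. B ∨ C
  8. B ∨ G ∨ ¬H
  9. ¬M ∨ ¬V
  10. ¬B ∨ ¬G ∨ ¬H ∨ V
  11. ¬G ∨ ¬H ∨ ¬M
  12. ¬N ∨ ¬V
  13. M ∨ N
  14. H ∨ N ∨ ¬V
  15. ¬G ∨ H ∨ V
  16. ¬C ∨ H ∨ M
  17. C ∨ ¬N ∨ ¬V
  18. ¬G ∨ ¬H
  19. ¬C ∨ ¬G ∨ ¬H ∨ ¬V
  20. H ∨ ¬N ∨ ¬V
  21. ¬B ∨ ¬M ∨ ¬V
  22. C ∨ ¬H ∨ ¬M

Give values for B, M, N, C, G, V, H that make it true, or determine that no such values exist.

B = True; M = True; N = False; C = True; G = False; V = False; H = False

Unit clause (¬N) forces N = False.
In (M ∨ N) only M is left, so M = True.
In (¬M ∨ ¬V) only ¬V is left, so V = False.
Set B = True.
Set C = True.
  then (¬C ∨ ¬H ∨ V) forces H = False.
  then (¬G ∨ H ∨ V) forces G = False.
All clauses satisfied.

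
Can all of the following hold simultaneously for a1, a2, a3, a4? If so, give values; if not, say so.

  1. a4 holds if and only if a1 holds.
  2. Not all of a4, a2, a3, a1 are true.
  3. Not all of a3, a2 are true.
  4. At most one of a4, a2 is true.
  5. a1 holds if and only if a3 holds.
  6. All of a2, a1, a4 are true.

The formula is unsatisfiable.

Case a1 = True:
  (1) with a1=T forces a4 = True.
  (4) with a4=T forces a2 = False.
  Constraint (6) is violated (a2=F) — contradiction.
Case a1 = False:
  Constraint (6) is violated (a1=F) — contradiction.
Both cases fail — unsatisfiable.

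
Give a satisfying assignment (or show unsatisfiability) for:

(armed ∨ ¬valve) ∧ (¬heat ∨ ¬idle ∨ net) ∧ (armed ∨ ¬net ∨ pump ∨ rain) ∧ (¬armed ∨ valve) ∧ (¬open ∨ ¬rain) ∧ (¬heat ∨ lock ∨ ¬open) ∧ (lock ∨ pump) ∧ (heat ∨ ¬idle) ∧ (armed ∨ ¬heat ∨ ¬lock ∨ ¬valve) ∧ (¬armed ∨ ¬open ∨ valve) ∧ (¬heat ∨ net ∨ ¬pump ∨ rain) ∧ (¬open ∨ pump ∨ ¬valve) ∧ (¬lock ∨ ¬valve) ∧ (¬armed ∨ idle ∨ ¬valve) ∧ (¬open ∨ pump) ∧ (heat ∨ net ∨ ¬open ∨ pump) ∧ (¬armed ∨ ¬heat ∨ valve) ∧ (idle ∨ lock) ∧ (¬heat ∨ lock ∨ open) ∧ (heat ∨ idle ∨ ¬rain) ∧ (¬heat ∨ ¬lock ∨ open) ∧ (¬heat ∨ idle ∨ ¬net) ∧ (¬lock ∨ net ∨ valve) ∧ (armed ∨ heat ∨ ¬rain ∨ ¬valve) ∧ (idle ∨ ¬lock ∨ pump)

open: True; net: True; valve: False; lock: True; pump: True; heat: True; armed: False; idle: True; rain: False

Set open = True.
  then (¬open ∨ ¬rain) forces rain = False.
  then (¬open ∨ pump) forces pump = True.
Try net = False:
  (¬heat ∨ net ∨ ¬pump ∨ rain) forces heat = False.
  (heat ∨ ¬idle) forces idle = False.
  (idle ∨ lock) forces lock = True.
  (¬lock ∨ ¬valve) forces valve = False.
  clause (¬lock ∨ net ∨ valve) is falsified — backtrack.
So net = True.
Try valve = True:
  (armed ∨ ¬valve) forces armed = True.
  (¬lock ∨ ¬valve) forces lock = False.
  (¬heat ∨ lock ∨ ¬open) forces heat = False.
  (heat ∨ ¬idle) forces idle = False.
  clause (¬armed ∨ idle ∨ ¬valve) is falsified — backtrack.
So valve = False.
  then (¬armed ∨ valve) forces armed = False.
Set lock = True.
Set heat = True.
  then (¬heat ∨ idle ∨ ¬net) forces idle = True.
All clauses satisfied.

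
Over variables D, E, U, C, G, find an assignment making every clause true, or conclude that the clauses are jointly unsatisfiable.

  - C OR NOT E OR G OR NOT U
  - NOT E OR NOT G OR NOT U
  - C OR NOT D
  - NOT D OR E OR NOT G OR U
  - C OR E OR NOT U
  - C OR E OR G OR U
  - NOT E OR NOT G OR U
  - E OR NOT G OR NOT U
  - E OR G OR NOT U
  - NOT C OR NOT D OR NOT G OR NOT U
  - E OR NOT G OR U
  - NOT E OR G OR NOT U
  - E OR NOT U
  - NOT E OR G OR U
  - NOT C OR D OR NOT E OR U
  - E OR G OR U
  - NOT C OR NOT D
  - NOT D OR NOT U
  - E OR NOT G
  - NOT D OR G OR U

Unsatisfiable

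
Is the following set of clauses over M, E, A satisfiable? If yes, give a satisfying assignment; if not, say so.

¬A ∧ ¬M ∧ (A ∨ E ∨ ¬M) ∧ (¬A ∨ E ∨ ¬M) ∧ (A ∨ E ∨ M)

M = False, E = True, A = False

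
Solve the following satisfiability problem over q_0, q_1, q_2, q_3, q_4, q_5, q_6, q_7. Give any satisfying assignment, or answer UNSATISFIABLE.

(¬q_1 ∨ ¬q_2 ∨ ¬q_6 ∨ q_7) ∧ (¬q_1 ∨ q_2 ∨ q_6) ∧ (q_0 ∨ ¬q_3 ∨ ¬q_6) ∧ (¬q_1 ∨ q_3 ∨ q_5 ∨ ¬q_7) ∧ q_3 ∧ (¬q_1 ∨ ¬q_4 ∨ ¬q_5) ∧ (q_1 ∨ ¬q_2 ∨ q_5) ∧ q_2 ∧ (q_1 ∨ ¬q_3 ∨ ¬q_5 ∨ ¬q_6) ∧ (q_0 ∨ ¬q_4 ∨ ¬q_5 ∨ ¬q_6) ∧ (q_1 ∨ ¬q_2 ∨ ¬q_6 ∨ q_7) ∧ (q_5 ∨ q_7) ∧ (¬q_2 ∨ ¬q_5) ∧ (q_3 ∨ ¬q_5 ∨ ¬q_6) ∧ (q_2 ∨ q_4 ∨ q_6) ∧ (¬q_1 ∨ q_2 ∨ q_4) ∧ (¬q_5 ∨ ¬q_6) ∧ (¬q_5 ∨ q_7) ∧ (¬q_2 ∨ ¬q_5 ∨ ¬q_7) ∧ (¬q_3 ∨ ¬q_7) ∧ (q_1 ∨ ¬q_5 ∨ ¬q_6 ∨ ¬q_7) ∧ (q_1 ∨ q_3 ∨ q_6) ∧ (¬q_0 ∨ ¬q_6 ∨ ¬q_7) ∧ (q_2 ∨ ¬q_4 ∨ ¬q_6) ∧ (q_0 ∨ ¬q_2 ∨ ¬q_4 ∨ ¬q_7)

Case q_2 = True:
  (q_3) forces q_3 = True.
  (¬q_2 ∨ ¬q_5) forces q_5 = False.
  (q_1 ∨ ¬q_2 ∨ q_5) forces q_1 = True.
  (q_5 ∨ q_7) forces q_7 = True.
  Clause (¬q_3 ∨ ¬q_7) is falsified — contradiction.
Case q_2 = False:
  Clause (q_2) is falsified — contradiction.
Both cases fail, so the formula is unsatisfiable.

No satisfying assignment exists.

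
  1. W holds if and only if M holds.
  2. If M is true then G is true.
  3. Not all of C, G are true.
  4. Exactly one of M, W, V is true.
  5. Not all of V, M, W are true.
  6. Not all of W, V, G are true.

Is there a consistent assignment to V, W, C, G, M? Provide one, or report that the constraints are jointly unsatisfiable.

V=T, W=F, C=T, G=F, M=F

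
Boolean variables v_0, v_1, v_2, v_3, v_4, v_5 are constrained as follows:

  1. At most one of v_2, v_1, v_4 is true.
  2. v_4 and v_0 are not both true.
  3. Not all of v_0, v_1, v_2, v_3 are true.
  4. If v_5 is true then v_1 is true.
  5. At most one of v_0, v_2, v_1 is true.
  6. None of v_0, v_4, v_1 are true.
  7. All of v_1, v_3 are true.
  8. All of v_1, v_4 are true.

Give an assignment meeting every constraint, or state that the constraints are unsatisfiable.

Case v_1 = True:
  Constraint (6) is violated (v_1=T) — contradiction.
Case v_1 = False:
  Constraint (7) is violated (v_1=F) — contradiction.
Both cases fail — unsatisfiable.

UNSATISFIABLE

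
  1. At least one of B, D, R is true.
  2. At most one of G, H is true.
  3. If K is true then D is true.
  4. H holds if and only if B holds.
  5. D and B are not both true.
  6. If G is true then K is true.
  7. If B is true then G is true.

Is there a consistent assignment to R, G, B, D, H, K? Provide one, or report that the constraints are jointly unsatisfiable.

R = False, G = False, B = False, D = True, H = False, K = True

  (1) {B, D, R}: 1 true — at least one ✓
  (2) {G, H}: 0 true — at most one ✓
  (3) K=T ⇒ D: T ✓
  (4) H=F, B=F — same ✓
  (5) D=T, B=F — not both ✓
  (6) G=F ⇒ K: vacuous ✓
  (7) B=F ⇒ G: vacuous ✓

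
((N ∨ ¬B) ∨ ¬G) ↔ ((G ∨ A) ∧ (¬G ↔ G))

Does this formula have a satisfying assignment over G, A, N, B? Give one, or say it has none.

G = True; A = False; N = False; B = True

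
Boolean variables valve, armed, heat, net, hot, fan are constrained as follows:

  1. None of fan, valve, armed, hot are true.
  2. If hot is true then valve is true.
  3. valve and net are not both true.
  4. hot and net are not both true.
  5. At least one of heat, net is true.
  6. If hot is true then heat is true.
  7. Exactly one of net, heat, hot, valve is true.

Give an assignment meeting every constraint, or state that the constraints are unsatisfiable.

valve = False, armed = False, heat = True, net = False, hot = False, fan = False

  (1) {fan, valve, armed, hot}: 0 true — none ✓
  (2) hot=F ⇒ valve: vacuous ✓
  (3) valve=F, net=F — not both ✓
  (4) hot=F, net=F — not both ✓
  (5) {heat, net}: 1 true — at least one ✓
  (6) hot=F ⇒ heat: vacuous ✓
  (7) {net, heat, hot, valve}: 1 true — exactly one ✓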